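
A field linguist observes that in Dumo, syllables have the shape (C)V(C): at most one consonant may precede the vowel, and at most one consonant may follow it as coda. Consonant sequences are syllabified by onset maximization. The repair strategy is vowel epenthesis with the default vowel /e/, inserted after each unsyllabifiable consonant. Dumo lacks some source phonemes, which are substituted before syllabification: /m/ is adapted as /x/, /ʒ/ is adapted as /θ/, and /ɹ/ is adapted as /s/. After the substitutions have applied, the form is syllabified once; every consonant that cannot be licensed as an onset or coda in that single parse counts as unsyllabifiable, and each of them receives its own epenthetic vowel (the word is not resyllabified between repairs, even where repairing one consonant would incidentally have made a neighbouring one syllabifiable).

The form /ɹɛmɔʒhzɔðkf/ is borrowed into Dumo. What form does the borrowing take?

Substitution: /ɹ/ → /s/, /m/ → /x/, /ʒ/ → /θ/, giving /sɛxɔθhzɔðkf/.
The consonants /h/, /k/, /f/ cannot be parsed into a legal (C)V(C) syllable (at most one coda consonant is licensed; onsets are limited to one consonant).
Epenthesis after each stranded consonant: /h/ → /he/, /k/ → /ke/, /f/ → /fe/.

sɛxɔθhezɔðkefe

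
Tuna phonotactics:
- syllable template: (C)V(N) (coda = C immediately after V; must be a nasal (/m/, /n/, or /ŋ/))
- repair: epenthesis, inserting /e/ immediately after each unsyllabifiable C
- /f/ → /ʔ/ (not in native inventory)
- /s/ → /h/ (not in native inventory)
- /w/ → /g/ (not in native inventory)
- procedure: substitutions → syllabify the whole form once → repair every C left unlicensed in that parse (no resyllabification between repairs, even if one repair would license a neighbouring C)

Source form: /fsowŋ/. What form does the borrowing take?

Substitution: /f/ → /ʔ/, /s/ → /h/, /w/ → /g/, giving /ʔhogŋ/.
The consonants /ʔ/, /g/, /ŋ/ cannot be parsed into a legal (C)V(N) syllable (only a nasal (/m/, /n/, or /ŋ/) is licensed in coda position; onsets are limited to one consonant).
Inserting the epenthetic vowel yields /ʔ/ → /ʔe/, /g/ → /ge/, /ŋ/ → /ŋe/.

ʔehogeŋe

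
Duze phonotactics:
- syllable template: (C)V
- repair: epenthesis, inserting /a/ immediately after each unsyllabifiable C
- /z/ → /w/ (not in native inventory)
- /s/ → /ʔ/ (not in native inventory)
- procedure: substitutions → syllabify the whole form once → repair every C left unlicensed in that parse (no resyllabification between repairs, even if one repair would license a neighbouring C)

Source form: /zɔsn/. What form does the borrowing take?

Substitution: /z/ → /w/, /s/ → /ʔ/, giving /wɔʔn/.
The consonants /ʔ/, /n/ cannot be parsed into a legal (C)V syllable (no codas are permitted; onsets are limited to one consonant).
Each unlicensed consonant becomes the onset of a new syllable: /ʔ/ → /ʔa/, /n/ → /na/.

wɔʔana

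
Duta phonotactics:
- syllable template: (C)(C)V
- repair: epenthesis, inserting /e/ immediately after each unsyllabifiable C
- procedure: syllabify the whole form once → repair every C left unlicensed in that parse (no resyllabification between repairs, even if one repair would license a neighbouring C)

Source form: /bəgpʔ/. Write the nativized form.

bəgepeʔe

Syllabifying with onset maximization leaves /g/, /p/, /ʔ/ stranded (no codas are permitted; onsets may contain at most 2 consonants).
Inserting the epenthetic vowel yields /g/ → /ge/, /p/ → /pe/, /ʔ/ → /ʔe/.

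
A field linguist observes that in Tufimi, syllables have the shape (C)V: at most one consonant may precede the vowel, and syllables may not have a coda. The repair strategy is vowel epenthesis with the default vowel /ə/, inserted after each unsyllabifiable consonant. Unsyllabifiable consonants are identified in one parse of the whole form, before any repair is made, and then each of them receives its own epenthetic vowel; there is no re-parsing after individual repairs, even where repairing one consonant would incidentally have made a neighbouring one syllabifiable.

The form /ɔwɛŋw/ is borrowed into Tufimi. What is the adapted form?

ɔwɛŋəwə

Syllabifying with onset maximization leaves /ŋ/, /w/ stranded (no codas are permitted; onsets are limited to one consonant).
Each unlicensed consonant becomes the onset of a new syllable: /ŋ/ → /ŋə/, /w/ → /wə/.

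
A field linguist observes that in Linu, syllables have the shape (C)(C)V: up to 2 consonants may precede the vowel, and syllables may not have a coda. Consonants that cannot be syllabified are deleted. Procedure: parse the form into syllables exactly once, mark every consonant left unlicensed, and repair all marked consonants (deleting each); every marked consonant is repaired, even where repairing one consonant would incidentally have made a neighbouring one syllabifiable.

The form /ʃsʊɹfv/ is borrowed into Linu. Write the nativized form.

ʃsʊ

The consonants /ɹ/, /f/, /v/ cannot be parsed into a legal (C)(C)V syllable (no codas are permitted; onsets may contain at most 2 consonants).
Deleting the stranded consonants removes /ɹ/, /f/, /v/.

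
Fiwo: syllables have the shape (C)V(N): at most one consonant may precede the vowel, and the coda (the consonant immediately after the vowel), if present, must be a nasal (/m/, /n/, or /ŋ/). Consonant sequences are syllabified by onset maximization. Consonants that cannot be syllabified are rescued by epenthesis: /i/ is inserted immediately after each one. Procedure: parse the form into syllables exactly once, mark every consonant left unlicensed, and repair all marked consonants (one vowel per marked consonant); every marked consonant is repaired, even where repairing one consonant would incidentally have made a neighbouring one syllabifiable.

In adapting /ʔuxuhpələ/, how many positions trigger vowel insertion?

The unsyllabifiable consonants are /h/; each receives one epenthetic vowel.

1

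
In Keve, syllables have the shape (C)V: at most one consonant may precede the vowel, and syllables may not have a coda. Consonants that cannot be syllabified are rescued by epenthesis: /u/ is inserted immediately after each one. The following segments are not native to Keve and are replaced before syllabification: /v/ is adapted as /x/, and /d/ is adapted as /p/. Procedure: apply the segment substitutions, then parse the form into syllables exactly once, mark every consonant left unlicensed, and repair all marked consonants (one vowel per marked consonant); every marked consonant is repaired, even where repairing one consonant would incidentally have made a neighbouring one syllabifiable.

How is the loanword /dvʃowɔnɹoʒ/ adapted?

Substitution: /d/ → /p/, /v/ → /x/, giving /pxʃowɔnɹoʒ/.
Under (C)V, the unsyllabifiable consonants are /p/, /x/, /n/, /ʒ/ (no codas are permitted; onsets are limited to one consonant).
Each unlicensed consonant becomes the onset of a new syllable: /p/ → /pu/, /x/ → /xu/, /n/ → /nu/, /ʒ/ → /ʒu/.

puxuʃowɔnuɹoʒu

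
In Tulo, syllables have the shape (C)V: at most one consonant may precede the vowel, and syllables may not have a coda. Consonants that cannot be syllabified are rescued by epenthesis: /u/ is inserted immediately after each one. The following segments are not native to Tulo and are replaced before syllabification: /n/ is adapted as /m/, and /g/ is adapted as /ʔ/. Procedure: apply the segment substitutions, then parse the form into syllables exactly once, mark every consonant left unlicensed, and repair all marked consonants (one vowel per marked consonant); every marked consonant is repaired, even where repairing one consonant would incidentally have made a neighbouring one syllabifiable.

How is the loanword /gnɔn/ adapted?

Substitution: /g/ → /ʔ/, /n/ → /m/, giving /ʔmɔm/.
Under (C)V, the unsyllabifiable consonants are /ʔ/, /m/ (no codas are permitted; onsets are limited to one consonant).
Inserting the epenthetic vowel yields /ʔ/ → /ʔu/, /m/ → /mu/.

ʔumɔmu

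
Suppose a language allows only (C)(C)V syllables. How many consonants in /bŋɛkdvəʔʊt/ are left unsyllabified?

2

The consonants /k/, /t/ cannot be parsed into a legal (C)(C)V syllable (no codas are permitted; onsets may contain at most 2 consonants).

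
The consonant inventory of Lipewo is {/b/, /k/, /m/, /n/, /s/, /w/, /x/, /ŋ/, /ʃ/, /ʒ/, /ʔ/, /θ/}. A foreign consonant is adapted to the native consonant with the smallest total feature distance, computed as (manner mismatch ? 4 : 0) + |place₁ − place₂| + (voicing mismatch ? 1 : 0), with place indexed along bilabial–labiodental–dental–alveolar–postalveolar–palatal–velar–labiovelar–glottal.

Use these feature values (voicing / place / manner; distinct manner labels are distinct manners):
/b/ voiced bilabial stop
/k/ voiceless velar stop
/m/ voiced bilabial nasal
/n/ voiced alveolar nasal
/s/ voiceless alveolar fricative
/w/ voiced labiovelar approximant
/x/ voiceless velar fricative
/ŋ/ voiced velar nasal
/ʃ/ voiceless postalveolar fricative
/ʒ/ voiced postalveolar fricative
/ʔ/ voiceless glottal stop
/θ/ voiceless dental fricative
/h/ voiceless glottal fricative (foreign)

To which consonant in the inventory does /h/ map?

x

/x/ is closest: same manner (fricative), place distance 2 (glottal→velar), same voicing; total 2. Next closest is /ʃ/ at distance 4.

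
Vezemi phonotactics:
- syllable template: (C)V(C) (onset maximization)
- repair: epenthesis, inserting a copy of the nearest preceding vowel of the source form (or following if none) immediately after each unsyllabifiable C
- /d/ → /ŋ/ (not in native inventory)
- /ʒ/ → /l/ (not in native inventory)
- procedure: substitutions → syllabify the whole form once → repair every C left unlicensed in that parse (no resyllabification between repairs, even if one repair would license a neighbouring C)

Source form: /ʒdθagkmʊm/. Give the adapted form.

laŋaθagkamʊm

Substitution: /ʒ/ → /l/, /d/ → /ŋ/, giving /lŋθagkmʊm/.
Syllabifying with onset maximization leaves /l/, /ŋ/, /k/ stranded (at most one coda consonant is licensed; onsets are limited to one consonant).
Inserting the epenthetic vowel yields /l/ → /la/, /ŋ/ → /ŋa/, /k/ → /ka/.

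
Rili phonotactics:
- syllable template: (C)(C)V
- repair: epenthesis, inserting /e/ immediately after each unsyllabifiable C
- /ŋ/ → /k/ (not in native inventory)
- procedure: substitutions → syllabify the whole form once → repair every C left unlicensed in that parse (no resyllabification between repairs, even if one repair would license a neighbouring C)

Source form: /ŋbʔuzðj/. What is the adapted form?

kebʔuzeðeje

Substitution: /ŋ/ → /k/, giving /kbʔuzðj/.
Syllabifying with onset maximization leaves /k/, /z/, /ð/, /j/ stranded (no codas are permitted; onsets may contain at most 2 consonants).
Each unlicensed consonant becomes the onset of a new syllable: /k/ → /ke/, /z/ → /ze/, /ð/ → /ðe/, /j/ → /je/.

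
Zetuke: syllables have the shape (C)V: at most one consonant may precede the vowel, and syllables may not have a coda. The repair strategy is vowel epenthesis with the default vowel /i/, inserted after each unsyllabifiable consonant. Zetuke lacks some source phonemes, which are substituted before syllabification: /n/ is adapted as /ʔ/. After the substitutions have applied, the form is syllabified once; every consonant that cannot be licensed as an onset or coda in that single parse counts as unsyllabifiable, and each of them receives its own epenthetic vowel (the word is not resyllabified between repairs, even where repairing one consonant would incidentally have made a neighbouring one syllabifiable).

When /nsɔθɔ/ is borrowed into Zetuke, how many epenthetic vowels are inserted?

1

After substitution the input is /ʔsɔθɔ/.
The unsyllabifiable consonants are /ʔ/; each receives one epenthetic vowel.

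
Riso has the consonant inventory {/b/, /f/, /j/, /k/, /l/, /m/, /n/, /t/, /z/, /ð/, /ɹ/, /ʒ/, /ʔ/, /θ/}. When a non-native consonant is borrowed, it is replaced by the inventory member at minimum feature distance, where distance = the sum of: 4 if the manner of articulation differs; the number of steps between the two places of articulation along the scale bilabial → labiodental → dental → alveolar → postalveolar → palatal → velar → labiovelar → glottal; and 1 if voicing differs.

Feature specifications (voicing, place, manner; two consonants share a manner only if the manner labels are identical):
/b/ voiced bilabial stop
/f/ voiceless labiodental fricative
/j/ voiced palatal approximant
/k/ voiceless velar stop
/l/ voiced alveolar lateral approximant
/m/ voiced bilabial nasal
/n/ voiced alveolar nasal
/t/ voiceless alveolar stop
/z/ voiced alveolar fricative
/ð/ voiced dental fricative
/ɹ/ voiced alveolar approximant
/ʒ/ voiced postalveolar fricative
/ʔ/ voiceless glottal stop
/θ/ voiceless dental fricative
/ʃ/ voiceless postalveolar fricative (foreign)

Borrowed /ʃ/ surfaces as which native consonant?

/ʒ/ is closest: same manner (fricative), place distance 0 (postalveolar→postalveolar), voicing differs (+1); total 1. Next closest is /z/ at distance 2.

ʒ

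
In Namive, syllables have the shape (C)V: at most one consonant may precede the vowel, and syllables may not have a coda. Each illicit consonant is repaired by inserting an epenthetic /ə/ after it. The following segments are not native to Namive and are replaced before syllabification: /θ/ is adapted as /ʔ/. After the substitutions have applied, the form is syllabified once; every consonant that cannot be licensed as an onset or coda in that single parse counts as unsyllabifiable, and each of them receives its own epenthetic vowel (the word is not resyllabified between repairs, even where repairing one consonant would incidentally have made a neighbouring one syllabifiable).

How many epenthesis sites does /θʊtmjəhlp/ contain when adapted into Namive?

After substitution the input is /ʔʊtmjəhlp/.
The unsyllabifiable consonants are /t/, /m/, /h/, /l/, /p/; each receives one epenthetic vowel.

5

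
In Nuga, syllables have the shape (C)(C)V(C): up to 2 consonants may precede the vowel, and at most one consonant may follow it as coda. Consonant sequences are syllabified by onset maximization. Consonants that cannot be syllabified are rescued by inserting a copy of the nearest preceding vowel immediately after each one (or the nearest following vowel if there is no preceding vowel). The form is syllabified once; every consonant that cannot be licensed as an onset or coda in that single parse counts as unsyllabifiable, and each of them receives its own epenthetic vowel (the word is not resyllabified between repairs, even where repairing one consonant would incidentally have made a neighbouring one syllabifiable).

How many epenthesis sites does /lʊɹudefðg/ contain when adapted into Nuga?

The unsyllabifiable consonants are /ð/, /g/; each receives one epenthetic vowel.

2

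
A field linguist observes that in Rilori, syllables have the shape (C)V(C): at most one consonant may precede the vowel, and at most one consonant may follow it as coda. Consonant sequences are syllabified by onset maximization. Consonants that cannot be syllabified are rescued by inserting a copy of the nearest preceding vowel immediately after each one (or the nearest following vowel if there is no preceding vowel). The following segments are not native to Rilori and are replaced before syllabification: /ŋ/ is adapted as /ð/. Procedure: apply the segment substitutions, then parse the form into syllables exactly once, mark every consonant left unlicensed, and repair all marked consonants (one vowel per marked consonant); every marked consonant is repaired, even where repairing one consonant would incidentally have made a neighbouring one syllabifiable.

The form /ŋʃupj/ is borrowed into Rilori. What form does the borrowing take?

Substitution: /ŋ/ → /ð/, giving /ðʃupj/.
Under (C)V(C), the unsyllabifiable consonants are /ð/, /j/ (at most one coda consonant is licensed; onsets are limited to one consonant).
Inserting the epenthetic vowel yields /ð/ → /ðu/, /j/ → /ju/.

ðuʃupju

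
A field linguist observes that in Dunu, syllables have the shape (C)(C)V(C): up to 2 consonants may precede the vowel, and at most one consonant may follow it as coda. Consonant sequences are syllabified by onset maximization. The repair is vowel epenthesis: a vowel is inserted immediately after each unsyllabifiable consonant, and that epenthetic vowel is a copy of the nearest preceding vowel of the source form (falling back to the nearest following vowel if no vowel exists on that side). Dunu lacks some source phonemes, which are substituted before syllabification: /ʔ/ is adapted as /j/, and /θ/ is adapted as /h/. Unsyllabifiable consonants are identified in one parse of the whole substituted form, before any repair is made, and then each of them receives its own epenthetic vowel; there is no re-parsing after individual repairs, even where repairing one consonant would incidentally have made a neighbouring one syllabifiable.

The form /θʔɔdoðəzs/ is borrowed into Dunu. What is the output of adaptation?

hjɔdoðəzsə

Substitution: /θ/ → /h/, /ʔ/ → /j/, giving /hjɔdoðəzs/.
Under (C)(C)V(C), the unsyllabifiable consonants are /s/ (at most one coda consonant is licensed; onsets may contain at most 2 consonants).
Inserting the epenthetic vowel yields /s/ → /sə/.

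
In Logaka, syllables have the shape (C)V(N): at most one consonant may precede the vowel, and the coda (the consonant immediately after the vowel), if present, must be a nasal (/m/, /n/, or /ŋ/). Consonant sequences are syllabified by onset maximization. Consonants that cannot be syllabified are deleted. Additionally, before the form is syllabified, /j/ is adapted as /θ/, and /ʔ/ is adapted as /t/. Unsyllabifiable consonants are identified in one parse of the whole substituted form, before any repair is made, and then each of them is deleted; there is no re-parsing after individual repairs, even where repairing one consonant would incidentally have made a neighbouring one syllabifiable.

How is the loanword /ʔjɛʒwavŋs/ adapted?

Substitution: /ʔ/ → /t/, /j/ → /θ/, giving /tθɛʒwavŋs/.
The consonants /t/, /ʒ/, /v/, /ŋ/, /s/ cannot be parsed into a legal (C)V(N) syllable (only a nasal (/m/, /n/, or /ŋ/) is licensed in coda position; onsets are limited to one consonant).
Each unlicensed consonant is deleted: /t/, /ʒ/, /v/, /ŋ/, /s/.

θɛwa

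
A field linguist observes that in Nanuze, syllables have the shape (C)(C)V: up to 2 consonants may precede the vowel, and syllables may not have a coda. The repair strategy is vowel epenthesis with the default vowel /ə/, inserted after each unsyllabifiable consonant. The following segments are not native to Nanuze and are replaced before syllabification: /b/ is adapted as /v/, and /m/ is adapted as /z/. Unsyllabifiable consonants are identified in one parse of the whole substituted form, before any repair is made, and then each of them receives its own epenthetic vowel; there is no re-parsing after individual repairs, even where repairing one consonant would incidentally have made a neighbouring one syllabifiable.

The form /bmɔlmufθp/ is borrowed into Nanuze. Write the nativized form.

vzɔlzufəθəpə

Substitution: /b/ → /v/, /m/ → /z/, giving /vzɔlzufθp/.
Syllabifying with onset maximization leaves /f/, /θ/, /p/ stranded (no codas are permitted; onsets may contain at most 2 consonants).
Inserting the epenthetic vowel yields /f/ → /fə/, /θ/ → /θə/, /p/ → /pə/.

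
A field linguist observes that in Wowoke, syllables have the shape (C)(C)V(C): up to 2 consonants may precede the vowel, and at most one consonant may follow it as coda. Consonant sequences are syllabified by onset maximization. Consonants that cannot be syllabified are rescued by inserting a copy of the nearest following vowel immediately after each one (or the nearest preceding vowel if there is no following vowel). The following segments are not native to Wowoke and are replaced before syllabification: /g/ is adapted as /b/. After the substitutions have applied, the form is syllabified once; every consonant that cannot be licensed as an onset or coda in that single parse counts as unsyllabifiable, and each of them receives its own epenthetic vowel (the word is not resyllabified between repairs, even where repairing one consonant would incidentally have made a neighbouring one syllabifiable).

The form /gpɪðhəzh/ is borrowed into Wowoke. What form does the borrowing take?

bpɪðhəzhə

Substitution: /g/ → /b/, giving /bpɪðhəzh/.
Under (C)(C)V(C), the unsyllabifiable consonants are /h/ (at most one coda consonant is licensed; onsets may contain at most 2 consonants).
Epenthesis after each stranded consonant: /h/ → /hə/.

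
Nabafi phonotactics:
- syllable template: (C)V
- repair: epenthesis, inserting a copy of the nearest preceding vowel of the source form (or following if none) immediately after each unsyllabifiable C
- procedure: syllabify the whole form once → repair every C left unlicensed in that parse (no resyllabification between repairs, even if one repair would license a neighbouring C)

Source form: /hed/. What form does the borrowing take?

Under (C)V, the unsyllabifiable consonants are /d/ (no codas are permitted; onsets are limited to one consonant).
Inserting the epenthetic vowel yields /d/ → /de/.

hede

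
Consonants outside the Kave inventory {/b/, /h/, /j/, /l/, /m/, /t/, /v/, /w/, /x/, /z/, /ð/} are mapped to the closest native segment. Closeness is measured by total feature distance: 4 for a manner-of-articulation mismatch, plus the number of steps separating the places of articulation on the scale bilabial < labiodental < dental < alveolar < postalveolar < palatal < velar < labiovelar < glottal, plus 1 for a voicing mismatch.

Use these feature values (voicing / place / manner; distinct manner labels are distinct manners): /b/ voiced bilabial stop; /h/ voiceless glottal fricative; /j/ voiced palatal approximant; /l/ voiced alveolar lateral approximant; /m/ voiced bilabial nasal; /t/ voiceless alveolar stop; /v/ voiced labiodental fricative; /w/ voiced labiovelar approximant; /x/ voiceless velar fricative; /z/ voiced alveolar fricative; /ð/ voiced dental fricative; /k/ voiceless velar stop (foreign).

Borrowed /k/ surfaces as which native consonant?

/t/ is closest: same manner (stop), place distance 3 (velar→alveolar), same voicing; total 3. Next closest is /x/ at distance 4.

t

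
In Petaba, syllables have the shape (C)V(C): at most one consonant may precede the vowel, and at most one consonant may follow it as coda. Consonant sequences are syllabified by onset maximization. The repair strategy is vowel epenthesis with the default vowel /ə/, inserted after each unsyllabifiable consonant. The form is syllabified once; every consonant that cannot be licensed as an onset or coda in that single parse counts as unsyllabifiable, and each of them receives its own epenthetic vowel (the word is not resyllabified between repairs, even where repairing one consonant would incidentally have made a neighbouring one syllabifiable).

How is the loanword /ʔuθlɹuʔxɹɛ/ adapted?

ʔuθləɹuʔxəɹɛ

Under (C)V(C), the unsyllabifiable consonants are /l/, /x/ (at most one coda consonant is licensed; onsets are limited to one consonant).
Inserting the epenthetic vowel yields /l/ → /lə/, /x/ → /xə/.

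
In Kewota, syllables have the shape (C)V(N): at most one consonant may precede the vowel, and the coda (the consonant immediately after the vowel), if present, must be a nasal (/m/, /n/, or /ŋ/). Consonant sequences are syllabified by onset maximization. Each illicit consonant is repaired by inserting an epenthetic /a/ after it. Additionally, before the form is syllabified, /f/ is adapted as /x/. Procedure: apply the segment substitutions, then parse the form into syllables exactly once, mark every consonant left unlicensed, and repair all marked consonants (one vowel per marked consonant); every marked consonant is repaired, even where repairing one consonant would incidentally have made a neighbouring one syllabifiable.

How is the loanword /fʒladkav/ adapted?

xaʒaladakava

Substitution: /f/ → /x/, giving /xʒladkav/.
The consonants /x/, /ʒ/, /d/, /v/ cannot be parsed into a legal (C)V(N) syllable (only a nasal (/m/, /n/, or /ŋ/) is licensed in coda position; onsets are limited to one consonant).
Inserting the epenthetic vowel yields /x/ → /xa/, /ʒ/ → /ʒa/, /d/ → /da/, /v/ → /va/.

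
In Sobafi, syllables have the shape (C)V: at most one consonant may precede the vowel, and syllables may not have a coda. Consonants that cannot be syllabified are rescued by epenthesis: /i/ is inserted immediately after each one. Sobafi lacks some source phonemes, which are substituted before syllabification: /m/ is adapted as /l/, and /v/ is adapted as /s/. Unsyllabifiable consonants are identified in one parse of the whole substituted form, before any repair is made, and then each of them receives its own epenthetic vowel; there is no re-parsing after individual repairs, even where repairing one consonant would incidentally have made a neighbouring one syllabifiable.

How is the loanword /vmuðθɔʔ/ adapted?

siluðiθɔʔi

Substitution: /v/ → /s/, /m/ → /l/, giving /sluðθɔʔ/.
Under (C)V, the unsyllabifiable consonants are /s/, /ð/, /ʔ/ (no codas are permitted; onsets are limited to one consonant).
Epenthesis after each stranded consonant: /s/ → /si/, /ð/ → /ði/, /ʔ/ → /ʔi/.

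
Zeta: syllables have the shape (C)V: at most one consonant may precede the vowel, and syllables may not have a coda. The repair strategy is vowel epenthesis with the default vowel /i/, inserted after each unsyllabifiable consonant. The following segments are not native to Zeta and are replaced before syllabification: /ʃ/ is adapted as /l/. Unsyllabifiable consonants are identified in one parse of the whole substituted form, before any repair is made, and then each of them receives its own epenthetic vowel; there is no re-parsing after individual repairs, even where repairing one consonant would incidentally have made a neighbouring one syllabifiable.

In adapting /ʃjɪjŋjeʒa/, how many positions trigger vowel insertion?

After substitution the input is /ljɪjŋjeʒa/.
The unsyllabifiable consonants are /l/, /j/, /ŋ/; each receives one epenthetic vowel.

3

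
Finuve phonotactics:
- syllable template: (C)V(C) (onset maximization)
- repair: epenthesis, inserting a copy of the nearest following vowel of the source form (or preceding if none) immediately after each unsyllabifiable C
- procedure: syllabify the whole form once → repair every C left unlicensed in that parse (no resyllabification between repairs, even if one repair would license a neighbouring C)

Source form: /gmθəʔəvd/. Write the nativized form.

Under (C)V(C), the unsyllabifiable consonants are /g/, /m/, /d/ (at most one coda consonant is licensed; onsets are limited to one consonant).
Each unlicensed consonant becomes the onset of a new syllable: /g/ → /gə/, /m/ → /mə/, /d/ → /də/.

gəməθəʔəvdə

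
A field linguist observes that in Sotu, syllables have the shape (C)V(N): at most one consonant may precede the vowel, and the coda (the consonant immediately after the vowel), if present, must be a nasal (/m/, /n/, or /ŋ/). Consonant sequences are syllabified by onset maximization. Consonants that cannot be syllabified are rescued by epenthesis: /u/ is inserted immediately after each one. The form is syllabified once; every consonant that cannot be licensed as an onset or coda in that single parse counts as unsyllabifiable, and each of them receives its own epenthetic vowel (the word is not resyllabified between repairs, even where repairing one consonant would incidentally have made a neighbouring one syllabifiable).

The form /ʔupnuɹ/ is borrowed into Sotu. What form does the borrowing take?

Syllabifying with onset maximization leaves /p/, /ɹ/ stranded (only a nasal (/m/, /n/, or /ŋ/) is licensed in coda position; onsets are limited to one consonant).
Inserting the epenthetic vowel yields /p/ → /pu/, /ɹ/ → /ɹu/.

ʔupunuɹu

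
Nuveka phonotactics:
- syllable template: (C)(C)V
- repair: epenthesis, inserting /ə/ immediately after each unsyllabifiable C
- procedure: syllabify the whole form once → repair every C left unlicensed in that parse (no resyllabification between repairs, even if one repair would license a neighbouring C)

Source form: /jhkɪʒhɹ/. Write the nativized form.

jəhkɪʒəhəɹə

The consonants /j/, /ʒ/, /h/, /ɹ/ cannot be parsed into a legal (C)(C)V syllable (no codas are permitted; onsets may contain at most 2 consonants).
Inserting the epenthetic vowel yields /j/ → /jə/, /ʒ/ → /ʒə/, /h/ → /hə/, /ɹ/ → /ɹə/.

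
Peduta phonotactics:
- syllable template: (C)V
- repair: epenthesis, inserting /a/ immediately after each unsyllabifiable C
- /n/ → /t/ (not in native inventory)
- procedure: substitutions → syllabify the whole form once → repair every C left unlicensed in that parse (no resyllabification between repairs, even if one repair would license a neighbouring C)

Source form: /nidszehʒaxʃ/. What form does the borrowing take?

Substitution: /n/ → /t/, giving /tidszehʒaxʃ/.
The consonants /d/, /s/, /h/, /x/, /ʃ/ cannot be parsed into a legal (C)V syllable (no codas are permitted; onsets are limited to one consonant).
Each unlicensed consonant becomes the onset of a new syllable: /d/ → /da/, /s/ → /sa/, /h/ → /ha/, /x/ → /xa/, /ʃ/ → /ʃa/.

tidasazehaʒaxaʃa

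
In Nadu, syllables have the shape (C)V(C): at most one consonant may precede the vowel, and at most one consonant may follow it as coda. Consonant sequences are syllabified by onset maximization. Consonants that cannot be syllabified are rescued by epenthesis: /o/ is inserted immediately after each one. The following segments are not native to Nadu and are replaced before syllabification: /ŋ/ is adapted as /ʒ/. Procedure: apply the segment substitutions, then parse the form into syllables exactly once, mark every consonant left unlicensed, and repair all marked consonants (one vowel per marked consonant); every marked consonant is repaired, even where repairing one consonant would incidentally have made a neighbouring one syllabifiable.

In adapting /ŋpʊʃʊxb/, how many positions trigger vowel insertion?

After substitution the input is /ʒpʊʃʊxb/.
The unsyllabifiable consonants are /ʒ/, /b/; each receives one epenthetic vowel.

2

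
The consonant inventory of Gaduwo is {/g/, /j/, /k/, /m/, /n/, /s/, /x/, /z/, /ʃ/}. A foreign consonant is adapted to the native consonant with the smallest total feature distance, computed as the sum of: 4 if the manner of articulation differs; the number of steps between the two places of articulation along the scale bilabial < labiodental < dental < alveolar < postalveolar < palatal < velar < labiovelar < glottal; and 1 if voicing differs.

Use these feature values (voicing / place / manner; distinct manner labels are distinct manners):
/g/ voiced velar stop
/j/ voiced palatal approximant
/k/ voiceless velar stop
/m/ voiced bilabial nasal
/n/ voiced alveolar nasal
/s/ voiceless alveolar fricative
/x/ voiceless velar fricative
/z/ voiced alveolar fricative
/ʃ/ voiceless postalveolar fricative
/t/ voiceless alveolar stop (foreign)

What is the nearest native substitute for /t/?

k

/k/ is closest: same manner (stop), place distance 3 (alveolar→velar), same voicing; total 3. Next closest is /g/ at distance 4.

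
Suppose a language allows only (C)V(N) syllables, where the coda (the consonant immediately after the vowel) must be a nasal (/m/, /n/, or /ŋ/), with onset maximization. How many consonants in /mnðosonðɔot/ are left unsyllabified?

3

Syllabifying with onset maximization leaves /m/, /n/, /t/ stranded (only a nasal (/m/, /n/, or /ŋ/) is licensed in coda position; onsets are limited to one consonant).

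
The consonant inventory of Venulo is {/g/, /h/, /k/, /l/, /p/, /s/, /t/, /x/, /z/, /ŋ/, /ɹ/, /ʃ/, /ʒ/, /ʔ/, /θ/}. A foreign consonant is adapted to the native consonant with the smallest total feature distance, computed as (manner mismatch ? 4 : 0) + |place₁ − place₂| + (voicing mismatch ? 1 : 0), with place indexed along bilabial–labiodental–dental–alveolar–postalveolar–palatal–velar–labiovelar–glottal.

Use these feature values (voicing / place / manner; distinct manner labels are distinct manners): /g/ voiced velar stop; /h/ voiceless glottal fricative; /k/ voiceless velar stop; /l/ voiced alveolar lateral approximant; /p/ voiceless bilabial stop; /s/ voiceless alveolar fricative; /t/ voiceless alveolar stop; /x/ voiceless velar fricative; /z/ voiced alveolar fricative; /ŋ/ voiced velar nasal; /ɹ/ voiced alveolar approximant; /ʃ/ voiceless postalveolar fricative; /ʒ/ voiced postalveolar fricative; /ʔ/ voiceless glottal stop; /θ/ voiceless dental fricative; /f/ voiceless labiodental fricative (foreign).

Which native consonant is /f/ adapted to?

/θ/ is closest: same manner (fricative), place distance 1 (labiodental→dental), same voicing; total 1. Next closest is /s/ at distance 2.

θ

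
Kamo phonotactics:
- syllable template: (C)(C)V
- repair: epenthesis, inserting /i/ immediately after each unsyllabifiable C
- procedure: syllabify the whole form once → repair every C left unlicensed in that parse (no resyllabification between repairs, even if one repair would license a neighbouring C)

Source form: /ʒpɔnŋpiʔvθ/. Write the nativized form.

ʒpɔniŋpiʔiviθi

The consonants /n/, /ʔ/, /v/, /θ/ cannot be parsed into a legal (C)(C)V syllable (no codas are permitted; onsets may contain at most 2 consonants).
Epenthesis after each stranded consonant: /n/ → /ni/, /ʔ/ → /ʔi/, /v/ → /vi/, /θ/ → /θi/.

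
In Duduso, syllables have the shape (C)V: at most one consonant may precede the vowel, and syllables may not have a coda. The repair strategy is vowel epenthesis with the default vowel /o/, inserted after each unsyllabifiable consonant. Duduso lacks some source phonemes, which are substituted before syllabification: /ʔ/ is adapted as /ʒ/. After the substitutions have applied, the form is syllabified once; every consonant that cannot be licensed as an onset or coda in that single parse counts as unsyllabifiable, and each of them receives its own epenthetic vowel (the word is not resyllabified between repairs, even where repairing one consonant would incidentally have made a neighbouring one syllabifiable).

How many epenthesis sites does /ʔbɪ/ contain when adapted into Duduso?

1

After substitution the input is /ʒbɪ/.
The unsyllabifiable consonants are /ʒ/; each receives one epenthetic vowel.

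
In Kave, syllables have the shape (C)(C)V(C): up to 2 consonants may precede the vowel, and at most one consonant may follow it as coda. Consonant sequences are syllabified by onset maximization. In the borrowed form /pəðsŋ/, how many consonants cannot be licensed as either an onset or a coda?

Under (C)(C)V(C), the unsyllabifiable consonants are /s/, /ŋ/ (at most one coda consonant is licensed; onsets may contain at most 2 consonants).

2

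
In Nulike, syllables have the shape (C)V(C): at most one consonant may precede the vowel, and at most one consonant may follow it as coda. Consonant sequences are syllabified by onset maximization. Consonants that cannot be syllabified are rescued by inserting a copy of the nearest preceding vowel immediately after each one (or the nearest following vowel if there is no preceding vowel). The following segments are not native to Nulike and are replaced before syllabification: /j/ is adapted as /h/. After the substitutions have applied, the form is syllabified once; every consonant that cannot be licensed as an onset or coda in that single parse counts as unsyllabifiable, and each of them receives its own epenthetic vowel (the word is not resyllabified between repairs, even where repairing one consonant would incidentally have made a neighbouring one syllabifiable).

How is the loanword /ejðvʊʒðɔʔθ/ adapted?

Substitution: /j/ → /h/, giving /ehðvʊʒðɔʔθ/.
Under (C)V(C), the unsyllabifiable consonants are /ð/, /θ/ (at most one coda consonant is licensed; onsets are limited to one consonant).
Inserting the epenthetic vowel yields /ð/ → /ðe/, /θ/ → /θɔ/.

ehðevʊʒðɔʔθɔ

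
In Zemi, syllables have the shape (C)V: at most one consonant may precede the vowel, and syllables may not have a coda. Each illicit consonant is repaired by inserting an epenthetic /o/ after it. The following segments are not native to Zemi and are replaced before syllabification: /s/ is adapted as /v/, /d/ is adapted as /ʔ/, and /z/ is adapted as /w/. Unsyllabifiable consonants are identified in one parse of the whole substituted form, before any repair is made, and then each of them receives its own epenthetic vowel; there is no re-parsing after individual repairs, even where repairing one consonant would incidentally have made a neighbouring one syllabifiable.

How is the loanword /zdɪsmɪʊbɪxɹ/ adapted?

Substitution: /z/ → /w/, /d/ → /ʔ/, /s/ → /v/, giving /wʔɪvmɪʊbɪxɹ/.
The consonants /w/, /v/, /x/, /ɹ/ cannot be parsed into a legal (C)V syllable (no codas are permitted; onsets are limited to one consonant).
Inserting the epenthetic vowel yields /w/ → /wo/, /v/ → /vo/, /x/ → /xo/, /ɹ/ → /ɹo/.

woʔɪvomɪʊbɪxoɹo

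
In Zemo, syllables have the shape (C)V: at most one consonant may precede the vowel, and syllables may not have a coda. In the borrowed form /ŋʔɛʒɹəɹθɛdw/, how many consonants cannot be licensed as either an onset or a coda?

5

Syllabifying with onset maximization leaves /ŋ/, /ʒ/, /ɹ/, /d/, /w/ stranded (no codas are permitted; onsets are limited to one consonant).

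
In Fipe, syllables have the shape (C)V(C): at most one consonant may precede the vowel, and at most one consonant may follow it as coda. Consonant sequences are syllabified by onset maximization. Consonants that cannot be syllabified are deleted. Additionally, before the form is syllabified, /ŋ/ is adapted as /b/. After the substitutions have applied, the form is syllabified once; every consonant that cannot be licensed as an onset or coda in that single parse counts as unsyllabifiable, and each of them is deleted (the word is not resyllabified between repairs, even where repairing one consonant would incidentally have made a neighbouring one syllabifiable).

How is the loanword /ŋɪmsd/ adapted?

bɪm

Substitution: /ŋ/ → /b/, giving /bɪmsd/.
Syllabifying with onset maximization leaves /s/, /d/ stranded (at most one coda consonant is licensed; onsets are limited to one consonant).
Deletion applies to /s/, /d/.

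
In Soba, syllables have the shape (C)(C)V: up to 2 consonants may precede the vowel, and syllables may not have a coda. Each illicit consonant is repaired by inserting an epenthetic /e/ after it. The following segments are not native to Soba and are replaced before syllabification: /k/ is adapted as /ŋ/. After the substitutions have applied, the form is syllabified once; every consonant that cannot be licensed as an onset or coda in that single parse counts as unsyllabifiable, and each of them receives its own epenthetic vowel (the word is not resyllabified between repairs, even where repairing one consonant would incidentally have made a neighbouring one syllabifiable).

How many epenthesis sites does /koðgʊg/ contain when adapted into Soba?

After substitution the input is /ŋoðgʊg/.
The unsyllabifiable consonants are /g/; each receives one epenthetic vowel.

1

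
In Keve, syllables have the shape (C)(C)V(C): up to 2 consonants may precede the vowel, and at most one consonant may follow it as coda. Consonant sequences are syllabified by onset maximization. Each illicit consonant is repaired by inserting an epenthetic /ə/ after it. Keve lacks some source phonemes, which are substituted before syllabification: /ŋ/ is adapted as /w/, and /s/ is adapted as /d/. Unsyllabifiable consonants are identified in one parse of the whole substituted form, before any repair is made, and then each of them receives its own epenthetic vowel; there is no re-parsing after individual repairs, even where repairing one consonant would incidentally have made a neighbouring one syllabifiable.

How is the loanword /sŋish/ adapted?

Substitution: /s/ → /d/, /ŋ/ → /w/, giving /dwidh/.
Under (C)(C)V(C), the unsyllabifiable consonants are /h/ (at most one coda consonant is licensed; onsets may contain at most 2 consonants).
Epenthesis after each stranded consonant: /h/ → /hə/.

dwidhə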